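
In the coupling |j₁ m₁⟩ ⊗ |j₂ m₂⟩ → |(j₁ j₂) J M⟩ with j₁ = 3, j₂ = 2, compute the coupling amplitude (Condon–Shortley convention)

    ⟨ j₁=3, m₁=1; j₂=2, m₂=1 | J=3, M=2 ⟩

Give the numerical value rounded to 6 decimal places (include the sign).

-0.500000  (= −√(1/4))

√[7·2!4!2!/9! · 4!2!3!1!5!1!] = √(64)
  +(−1)^1/∏(1,1,1,2,3,0)! = -1/12  (running -1/12)
  +(−1)^2/∏(2,0,0,1,4,1)! = 1/48  (running -1/16)
⟨..|..⟩ = √(64)·(-1/16) = -0.500000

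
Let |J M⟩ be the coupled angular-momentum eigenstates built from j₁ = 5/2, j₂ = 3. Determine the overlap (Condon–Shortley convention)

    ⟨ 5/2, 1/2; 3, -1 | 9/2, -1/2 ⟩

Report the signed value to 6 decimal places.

√[10·1!4!5!/11! · 3!2!2!4!4!5!] = √(92160/77)
  +(−1)^0/∏(0,1,2,2,2,3)! = 1/48  (running 1/48)
  +(−1)^1/∏(1,0,1,1,3,4)! = -1/144  (running 1/72)
⟨..|..⟩ = √(92160/77)·(1/72) = +0.480500

+0.480500  (= +√(160/693))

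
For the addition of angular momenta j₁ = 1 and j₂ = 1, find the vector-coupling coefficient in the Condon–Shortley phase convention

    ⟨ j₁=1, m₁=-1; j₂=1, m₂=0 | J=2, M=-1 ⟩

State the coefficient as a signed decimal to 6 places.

√[5·0!2!2!/5! · 0!2!1!1!1!3!] = √(2)
  +(−1)^0/∏(0,0,2,1,0,1)! = 1/2  (running 1/2)
⟨..|..⟩ = √(2)·(1/2) = +0.707107

+√(1/2) ≈ +0.707107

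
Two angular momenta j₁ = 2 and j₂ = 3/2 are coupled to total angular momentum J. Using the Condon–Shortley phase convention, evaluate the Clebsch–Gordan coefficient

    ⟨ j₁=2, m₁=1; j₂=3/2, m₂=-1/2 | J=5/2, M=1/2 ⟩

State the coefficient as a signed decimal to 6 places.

j₁+j₂−J=1  J+j₁−j₂=3  J−j₁+j₂=2  j₁+j₂+J+1=7
(j₁±m₁, j₂±m₂, J±M) = (3,1,1,2,3,2)
P² = 72/35
sum k=0..1:
  [0] +1/2 = 1/2
  [1] −1/12 = -1/12
S = 5/12
C² = P²·S² = 5/14 ; C = +0.597614

+0.597614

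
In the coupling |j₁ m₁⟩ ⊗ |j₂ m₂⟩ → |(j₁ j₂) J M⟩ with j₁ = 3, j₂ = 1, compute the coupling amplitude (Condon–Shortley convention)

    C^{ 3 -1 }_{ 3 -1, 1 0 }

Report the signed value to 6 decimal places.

j₁+j₂−J=1  J+j₁−j₂=5  J−j₁+j₂=1  j₁+j₂+J+1=8
(j₁±m₁, j₂±m₂, J±M) = (2,4,1,1,2,4)
P² = 48
sum k=0..1:
  [0] +1/24 = 1/24
  [1] −1/12 = -1/12
S = -1/24
C² = P²·S² = 1/12 ; C = -0.288675

-0.288675  (= −√(1/12))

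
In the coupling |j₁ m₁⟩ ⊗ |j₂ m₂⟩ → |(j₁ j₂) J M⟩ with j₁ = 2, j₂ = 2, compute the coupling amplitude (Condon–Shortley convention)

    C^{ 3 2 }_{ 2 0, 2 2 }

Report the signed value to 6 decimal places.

−√(1/2) ≈ -0.707107

j₁+j₂−J=1  J+j₁−j₂=3  J−j₁+j₂=3  j₁+j₂+J+1=8
(j₁±m₁, j₂±m₂, J±M) = (2,2,4,0,5,1)
P² = 72
sum k=1..1:
  [1] −1/12 = -1/12
S = -1/12
C² = P²·S² = 1/2 ; C = -0.707107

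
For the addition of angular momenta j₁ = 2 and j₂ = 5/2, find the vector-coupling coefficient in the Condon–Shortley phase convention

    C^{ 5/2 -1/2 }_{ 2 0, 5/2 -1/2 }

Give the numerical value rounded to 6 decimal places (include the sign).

−√(8/35) = -0.478091

triangle: 2!·2!·3!/8! = 24/40320
(j±m)!: 2!·2!·2!·3!·2!·3! = 576
prefactor² = (2J+1)·Δ·N² = 72/35
  k=0: +1/(0!·2!·2!·2!·0!·1!) = 1/8
  k=1: −1/(1!·1!·1!·1!·1!·2!) = -1/2
  k=2: +1/(2!·0!·0!·0!·2!·3!) = 1/24
Σ = -1/3  ⇒  CG² = 72/35·(-1/3)² = 8/35
CG = −√(8/35) = -0.478091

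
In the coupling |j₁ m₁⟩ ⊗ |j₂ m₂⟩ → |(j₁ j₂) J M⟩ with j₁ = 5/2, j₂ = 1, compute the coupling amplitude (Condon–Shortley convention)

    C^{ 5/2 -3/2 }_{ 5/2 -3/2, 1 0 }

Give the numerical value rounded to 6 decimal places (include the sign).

−√(9/35) ≈ -0.507093

triangle: 1!×4!×1!/7! = 24/5040
(j±m)!: 1!×4!×1!×1!×1!×4! = 576
prefactor² = (2J+1)×Δ×N² = 576/35
  k=0: +1/(0!×1!×4!×1!×0!×0!) = 1/24
  k=1: −1/(1!×0!×3!×0!×1!×1!) = -1/6
Σ = -1/8  ⇒  CG² = 576/35×(-1/8)² = 9/35
CG = −√(9/35) = -0.507093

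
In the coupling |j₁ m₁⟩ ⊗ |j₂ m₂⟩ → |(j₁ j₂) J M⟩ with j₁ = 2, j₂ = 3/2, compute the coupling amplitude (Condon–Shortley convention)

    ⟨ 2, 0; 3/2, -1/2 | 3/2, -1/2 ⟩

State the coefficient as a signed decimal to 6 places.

√[4·2!2!1!/6! · 2!2!1!2!1!2!] = √(16/45)
  +(−1)^0/∏(0,2,2,1,0,0)! = 1/4  (running 1/4)
  +(−1)^1/∏(1,1,1,0,1,1)! = -1  (running -3/4)
⟨..|..⟩ = √(16/45)·(-3/4) = -0.447214

-0.447214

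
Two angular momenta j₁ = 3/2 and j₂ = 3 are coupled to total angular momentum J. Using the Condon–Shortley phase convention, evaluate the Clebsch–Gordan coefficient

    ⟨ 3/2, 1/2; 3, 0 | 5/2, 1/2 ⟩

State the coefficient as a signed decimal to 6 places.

triangle: 2!·1!·4!/8! = 48/40320
(j±m)!: 2!·1!·3!·3!·3!·2! = 864
prefactor² = (2J+1)·Δ·N² = 216/35
  k=0: +1/(0!·2!·1!·3!·0!·1!) = 1/12
  k=1: −1/(1!·1!·0!·2!·1!·2!) = -1/4
Σ = -1/6  ⇒  CG² = 216/35·(-1/6)² = 6/35
CG = −√(6/35) = -0.414039

-0.414039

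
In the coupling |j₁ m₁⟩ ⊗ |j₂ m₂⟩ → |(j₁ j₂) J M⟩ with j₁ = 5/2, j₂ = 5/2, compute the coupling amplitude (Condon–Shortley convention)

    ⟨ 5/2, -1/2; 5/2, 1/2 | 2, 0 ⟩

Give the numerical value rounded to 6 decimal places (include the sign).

+√(4/21) ≈ +0.436436

j₁+j₂−J=3  J+j₁−j₂=2  J−j₁+j₂=2  j₁+j₂+J+1=8
(j₁±m₁, j₂±m₂, J±M) = (2,3,3,2,2,2)
P² = 12/7
sum k=1..3:
  [1] −1/8 = -1/8
  [2] +1/2 = 1/2
  [3] −1/24 = -1/24
S = 1/3
C² = P²·S² = 4/21 ; C = +0.436436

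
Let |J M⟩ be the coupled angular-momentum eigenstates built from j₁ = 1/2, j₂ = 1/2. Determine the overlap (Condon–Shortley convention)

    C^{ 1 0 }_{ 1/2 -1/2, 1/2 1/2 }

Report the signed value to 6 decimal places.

triangle: 0!×1!×1!/3! = 1/6
(j±m)!: 0!×1!×1!×0!×1!×1! = 1
prefactor² = (2J+1)×Δ×N² = 1/2
  k=0: +1/(0!×0!×1!×1!×0!×0!) = 1
Σ = 1  ⇒  CG² = 1/2×1² = 1/2
CG = +√(1/2) = +0.707107

+√(1/2) ≈ +0.707107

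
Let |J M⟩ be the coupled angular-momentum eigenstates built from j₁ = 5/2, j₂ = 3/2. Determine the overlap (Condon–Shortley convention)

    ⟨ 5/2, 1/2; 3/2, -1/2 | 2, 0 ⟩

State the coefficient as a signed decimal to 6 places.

-0.267261  (= −√(1/14))

j₁+j₂−J=2  J+j₁−j₂=3  J−j₁+j₂=1  j₁+j₂+J+1=7
(j₁±m₁, j₂±m₂, J±M) = (3,2,1,2,2,2)
P² = 8/7
sum k=0..1:
  [0] +1/4 = 1/4
  [1] −1/2 = -1/2
S = -1/4
C² = P²·S² = 1/14 ; C = -0.267261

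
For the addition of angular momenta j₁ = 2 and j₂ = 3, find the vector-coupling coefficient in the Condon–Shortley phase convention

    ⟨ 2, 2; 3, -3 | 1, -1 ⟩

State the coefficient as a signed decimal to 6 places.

triangle: 4!·0!·2!/7! = 48/5040
(j±m)!: 4!·0!·0!·6!·0!·2! = 34560
prefactor² = (2J+1)·Δ·N² = 6912/7
  k=0: +1/(0!·4!·0!·0!·0!·2!) = 1/48
Σ = 1/48  ⇒  CG² = 6912/7·1/48² = 3/7
CG = +√(3/7) = +0.654654

+√(3/7) ≈ +0.654654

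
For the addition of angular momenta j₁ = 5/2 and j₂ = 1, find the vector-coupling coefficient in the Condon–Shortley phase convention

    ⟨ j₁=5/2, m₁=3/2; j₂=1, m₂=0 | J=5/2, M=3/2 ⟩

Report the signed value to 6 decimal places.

√[6·1!4!1!/7! · 4!1!1!1!4!1!] = √(576/35)
  +(−1)^0/∏(0,1,1,1,3,0)! = 1/6  (running 1/6)
  +(−1)^1/∏(1,0,0,0,4,1)! = -1/24  (running 1/8)
⟨..|..⟩ = √(576/35)·(1/8) = +0.507093

+0.507093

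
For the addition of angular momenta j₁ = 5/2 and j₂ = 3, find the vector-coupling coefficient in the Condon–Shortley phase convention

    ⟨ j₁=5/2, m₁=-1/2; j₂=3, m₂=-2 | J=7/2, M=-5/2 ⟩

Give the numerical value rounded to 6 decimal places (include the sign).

triangle: 2!·3!·4!/10! = 288/3628800
(j±m)!: 2!·3!·1!·5!·1!·6! = 1036800
prefactor² = (2J+1)·Δ·N² = 4608/7
  k=0: +1/(0!·2!·3!·1!·0!·3!) = 1/72
  k=1: −1/(1!·1!·2!·0!·1!·4!) = -1/48
Σ = -1/144  ⇒  CG² = 4608/7·(-1/144)² = 2/63
CG = −√(2/63) = -0.178174

−√(2/63) = -0.178174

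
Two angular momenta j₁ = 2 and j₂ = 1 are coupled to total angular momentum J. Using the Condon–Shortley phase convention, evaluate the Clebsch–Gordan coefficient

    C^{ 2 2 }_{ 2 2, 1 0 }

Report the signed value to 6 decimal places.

+√(2/3) = +0.816497

triangle: 1!×3!×1!/6! = 6/720
(j±m)!: 4!×0!×1!×1!×4!×0! = 576
prefactor² = (2J+1)×Δ×N² = 24
  k=0: +1/(0!×1!×0!×1!×3!×0!) = 1/6
Σ = 1/6  ⇒  CG² = 24×1/6² = 2/3
CG = +√(2/3) = +0.816497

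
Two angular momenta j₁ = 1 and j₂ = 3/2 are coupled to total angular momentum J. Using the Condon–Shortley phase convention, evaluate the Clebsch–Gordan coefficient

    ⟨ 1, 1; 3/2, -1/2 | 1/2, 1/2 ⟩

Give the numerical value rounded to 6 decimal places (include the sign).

+√(1/6) ≈ +0.408248

√[2·2!0!1!/4! · 2!0!1!2!1!0!] = √(2/3)
  +(−1)^0/∏(0,2,0,1,0,0)! = 1/2  (running 1/2)
⟨..|..⟩ = √(2/3)·(1/2) = +0.408248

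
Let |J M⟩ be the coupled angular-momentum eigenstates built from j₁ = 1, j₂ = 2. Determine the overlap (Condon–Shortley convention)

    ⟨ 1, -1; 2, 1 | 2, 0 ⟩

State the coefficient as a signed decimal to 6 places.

−√(1/2) ≈ -0.707107

j₁+j₂−J=1  J+j₁−j₂=1  J−j₁+j₂=3  j₁+j₂+J+1=6
(j₁±m₁, j₂±m₂, J±M) = (0,2,3,1,2,2)
P² = 2
sum k=1..1:
  [1] −1/2 = -1/2
S = -1/2
C² = P²·S² = 1/2 ; C = -0.707107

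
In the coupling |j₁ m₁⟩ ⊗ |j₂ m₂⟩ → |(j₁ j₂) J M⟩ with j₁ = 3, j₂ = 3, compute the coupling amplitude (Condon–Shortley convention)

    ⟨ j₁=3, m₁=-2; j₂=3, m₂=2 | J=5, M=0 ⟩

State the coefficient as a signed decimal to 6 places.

√[11·1!5!5!/12! · 1!5!5!1!5!5!] = √(480000/7)
  +(−1)^0/∏(0,1,5,5,0,0)! = 1/14400  (running 1/14400)
  +(−1)^1/∏(1,0,4,4,1,1)! = -1/576  (running -1/600)
⟨..|..⟩ = √(480000/7)·(-1/600) = -0.436436

−√(4/21) = -0.436436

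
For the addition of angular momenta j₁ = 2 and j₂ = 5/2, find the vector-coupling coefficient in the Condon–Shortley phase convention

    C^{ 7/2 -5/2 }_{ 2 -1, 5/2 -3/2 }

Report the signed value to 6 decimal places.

√[8·1!3!4!/9! · 1!3!1!4!1!6!] = √(2304/7)
  +(−1)^0/∏(0,1,3,1,0,3)! = 1/36  (running 1/36)
  +(−1)^1/∏(1,0,2,0,1,4)! = -1/48  (running 1/144)
⟨..|..⟩ = √(2304/7)·(1/144) = +0.125988

+√(1/63) ≈ +0.125988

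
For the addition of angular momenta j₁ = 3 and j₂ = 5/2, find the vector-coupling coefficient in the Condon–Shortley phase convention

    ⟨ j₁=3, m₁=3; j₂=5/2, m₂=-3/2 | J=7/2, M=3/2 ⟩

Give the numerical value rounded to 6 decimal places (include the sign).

triangle: 2!·4!·3!/10! = 288/3628800
(j±m)!: 6!·0!·1!·4!·5!·2! = 4147200
prefactor² = (2J+1)·Δ·N² = 18432/7
  k=0: +1/(0!·2!·0!·1!·4!·2!) = 1/96
Σ = 1/96  ⇒  CG² = 18432/7·1/96² = 2/7
CG = +√(2/7) = +0.534522

+0.534522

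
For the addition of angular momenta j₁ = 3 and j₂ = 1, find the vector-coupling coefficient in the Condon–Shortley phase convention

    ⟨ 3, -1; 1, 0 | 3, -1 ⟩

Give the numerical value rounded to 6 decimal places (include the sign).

triangle: 1!·5!·1!/8! = 120/40320
(j±m)!: 2!·4!·1!·1!·2!·4! = 2304
prefactor² = (2J+1)·Δ·N² = 48
  k=0: +1/(0!·1!·4!·1!·1!·0!) = 1/24
  k=1: −1/(1!·0!·3!·0!·2!·1!) = -1/12
Σ = -1/24  ⇒  CG² = 48·(-1/24)² = 1/12
CG = −√(1/12) = -0.288675

-0.288675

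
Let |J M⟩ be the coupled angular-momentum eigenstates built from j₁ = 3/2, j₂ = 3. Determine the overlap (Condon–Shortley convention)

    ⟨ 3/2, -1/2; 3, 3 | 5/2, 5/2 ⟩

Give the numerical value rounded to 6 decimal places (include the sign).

triangle: 2!·1!·4!/8! = 48/40320
(j±m)!: 1!·2!·6!·0!·5!·0! = 172800
prefactor² = (2J+1)·Δ·N² = 8640/7
  k=2: +1/(2!·0!·0!·4!·1!·0!) = 1/48
Σ = 1/48  ⇒  CG² = 8640/7·1/48² = 15/28
CG = +√(15/28) = +0.731925

+√(15/28) = +0.731925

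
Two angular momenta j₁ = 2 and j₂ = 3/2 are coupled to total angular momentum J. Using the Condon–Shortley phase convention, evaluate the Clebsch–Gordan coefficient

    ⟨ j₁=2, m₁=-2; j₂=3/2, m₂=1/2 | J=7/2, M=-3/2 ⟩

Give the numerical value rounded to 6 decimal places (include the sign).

+0.377964  (= +√(1/7))

√[8·0!4!3!/8! · 0!4!2!1!2!5!] = √(2304/7)
  +(−1)^0/∏(0,0,4,2,0,1)! = 1/48  (running 1/48)
⟨..|..⟩ = √(2304/7)·(1/48) = +0.377964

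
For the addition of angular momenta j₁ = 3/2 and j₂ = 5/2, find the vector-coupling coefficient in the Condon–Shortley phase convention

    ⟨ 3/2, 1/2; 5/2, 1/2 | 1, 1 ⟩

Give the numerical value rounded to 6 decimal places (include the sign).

−√(3/20) = -0.387298

j₁+j₂−J=3  J+j₁−j₂=0  J−j₁+j₂=2  j₁+j₂+J+1=6
(j₁±m₁, j₂±m₂, J±M) = (2,1,3,2,2,0)
P² = 12/5
sum k=1..1:
  [1] −1/4 = -1/4
S = -1/4
C² = P²·S² = 3/20 ; C = -0.387298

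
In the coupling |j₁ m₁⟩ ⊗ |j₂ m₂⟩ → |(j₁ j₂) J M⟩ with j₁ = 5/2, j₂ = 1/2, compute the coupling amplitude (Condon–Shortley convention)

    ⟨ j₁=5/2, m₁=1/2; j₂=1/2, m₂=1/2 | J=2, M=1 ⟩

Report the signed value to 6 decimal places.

−√(1/3) = -0.577350

√[5·1!4!0!/6! · 3!2!1!0!3!1!] = √(12)
  +(−1)^1/∏(1,0,1,0,3,0)! = -1/6  (running -1/6)
⟨..|..⟩ = √(12)·(-1/6) = -0.577350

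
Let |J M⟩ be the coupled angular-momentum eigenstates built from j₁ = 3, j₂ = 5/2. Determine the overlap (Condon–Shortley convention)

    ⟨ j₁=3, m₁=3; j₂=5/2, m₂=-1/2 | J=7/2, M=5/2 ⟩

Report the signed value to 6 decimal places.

j₁+j₂−J=2  J+j₁−j₂=4  J−j₁+j₂=3  j₁+j₂+J+1=10
(j₁±m₁, j₂±m₂, J±M) = (6,0,2,3,6,1)
P² = 27648/7
sum k=0..0:
  [0] +1/96 = 1/96
S = 1/96
C² = P²·S² = 3/7 ; C = +0.654654

+√(3/7) = +0.654654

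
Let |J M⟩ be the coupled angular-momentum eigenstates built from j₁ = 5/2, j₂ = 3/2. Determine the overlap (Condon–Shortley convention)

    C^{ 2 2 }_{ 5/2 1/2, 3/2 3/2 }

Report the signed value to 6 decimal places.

+√(1/7) ≈ +0.377964

j₁+j₂−J=2  J+j₁−j₂=3  J−j₁+j₂=1  j₁+j₂+J+1=7
(j₁±m₁, j₂±m₂, J±M) = (3,2,3,0,4,0)
P² = 144/7
sum k=2..2:
  [2] +1/12 = 1/12
S = 1/12
C² = P²·S² = 1/7 ; C = +0.377964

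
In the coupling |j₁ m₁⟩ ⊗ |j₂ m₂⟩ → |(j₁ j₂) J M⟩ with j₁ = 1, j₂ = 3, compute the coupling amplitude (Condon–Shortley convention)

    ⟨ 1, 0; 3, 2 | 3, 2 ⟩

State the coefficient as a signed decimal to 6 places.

triangle: 1!*1!*5!/8! = 120/40320
(j±m)!: 1!*1!*5!*1!*5!*1! = 14400
prefactor² = (2J+1)*Δ*N² = 300
  k=0: +1/(0!*1!*1!*5!*0!*0!) = 1/120
  k=1: −1/(1!*0!*0!*4!*1!*1!) = -1/24
Σ = -1/30  ⇒  CG² = 300*(-1/30)² = 1/3
CG = −√(1/3) = -0.577350

−√(1/3) ≈ -0.577350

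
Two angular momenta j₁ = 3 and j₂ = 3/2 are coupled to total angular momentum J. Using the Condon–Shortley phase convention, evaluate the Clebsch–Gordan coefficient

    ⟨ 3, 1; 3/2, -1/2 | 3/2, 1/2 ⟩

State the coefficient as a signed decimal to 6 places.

−√(12/35) = -0.585540

j₁+j₂−J=3  J+j₁−j₂=3  J−j₁+j₂=0  j₁+j₂+J+1=7
(j₁±m₁, j₂±m₂, J±M) = (4,2,1,2,2,1)
P² = 192/35
sum k=1..1:
  [1] −1/4 = -1/4
S = -1/4
C² = P²·S² = 12/35 ; C = -0.585540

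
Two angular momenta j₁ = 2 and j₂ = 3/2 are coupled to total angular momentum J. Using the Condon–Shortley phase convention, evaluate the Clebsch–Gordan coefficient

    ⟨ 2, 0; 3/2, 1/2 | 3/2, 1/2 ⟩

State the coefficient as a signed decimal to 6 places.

−√(1/5) = -0.447214

j₁+j₂−J=2  J+j₁−j₂=2  J−j₁+j₂=1  j₁+j₂+J+1=6
(j₁±m₁, j₂±m₂, J±M) = (2,2,2,1,2,1)
P² = 16/45
sum k=1..2:
  [1] −1/1 = -1
  [2] +1/4 = 1/4
S = -3/4
C² = P²·S² = 1/5 ; C = -0.447214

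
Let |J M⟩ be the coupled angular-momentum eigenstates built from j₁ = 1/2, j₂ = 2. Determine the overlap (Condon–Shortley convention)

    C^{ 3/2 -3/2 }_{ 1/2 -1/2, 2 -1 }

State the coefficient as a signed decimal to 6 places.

triangle: 1!·0!·3!/5! = 6/120
(j±m)!: 0!·1!·1!·3!·0!·3! = 36
prefactor² = (2J+1)·Δ·N² = 36/5
  k=1: −1/(1!·0!·0!·0!·0!·3!) = -1/6
Σ = -1/6  ⇒  CG² = 36/5·(-1/6)² = 1/5
CG = −√(1/5) = -0.447214

−√(1/5) ≈ -0.447214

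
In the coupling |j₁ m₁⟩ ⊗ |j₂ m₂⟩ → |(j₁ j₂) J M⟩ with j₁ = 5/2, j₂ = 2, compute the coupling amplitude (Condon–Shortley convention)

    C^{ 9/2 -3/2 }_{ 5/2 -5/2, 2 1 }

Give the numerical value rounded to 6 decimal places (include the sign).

+0.218218  (= +√(1/21))

j₁+j₂−J=0  J+j₁−j₂=5  J−j₁+j₂=4  j₁+j₂+J+1=10
(j₁±m₁, j₂±m₂, J±M) = (0,5,3,1,3,6)
P² = 172800/7
sum k=0..0:
  [0] +1/720 = 1/720
S = 1/720
C² = P²·S² = 1/21 ; C = +0.218218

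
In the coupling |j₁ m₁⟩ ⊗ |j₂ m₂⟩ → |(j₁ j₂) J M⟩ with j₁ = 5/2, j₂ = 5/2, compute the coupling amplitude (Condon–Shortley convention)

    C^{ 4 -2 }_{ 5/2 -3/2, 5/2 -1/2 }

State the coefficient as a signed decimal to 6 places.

-0.422577  (= −√(5/28))

√[9·1!4!4!/10! · 1!4!2!3!2!6!] = √(20736/35)
  +(−1)^0/∏(0,1,4,2,0,2)! = 1/96  (running 1/96)
  +(−1)^1/∏(1,0,3,1,1,3)! = -1/36  (running -5/288)
⟨..|..⟩ = √(20736/35)·(-5/288) = -0.422577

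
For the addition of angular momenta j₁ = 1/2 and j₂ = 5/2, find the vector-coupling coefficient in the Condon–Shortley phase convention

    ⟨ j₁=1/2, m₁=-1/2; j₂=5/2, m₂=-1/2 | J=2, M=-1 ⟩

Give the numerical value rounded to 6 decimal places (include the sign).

-0.577350  (= −√(1/3))

√[5·1!0!4!/6! · 0!1!2!3!1!3!] = √(12)
  +(−1)^1/∏(1,0,0,1,0,3)! = -1/6  (running -1/6)
⟨..|..⟩ = √(12)·(-1/6) = -0.577350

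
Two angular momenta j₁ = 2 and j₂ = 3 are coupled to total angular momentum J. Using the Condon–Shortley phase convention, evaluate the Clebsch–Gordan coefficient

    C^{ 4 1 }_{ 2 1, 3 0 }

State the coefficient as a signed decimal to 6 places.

+√(3/14) = +0.462910

triangle: 1!*3!*5!/10! = 720/3628800
(j±m)!: 3!*1!*3!*3!*5!*3! = 155520
prefactor² = (2J+1)*Δ*N² = 1944/7
  k=0: +1/(0!*1!*1!*3!*2!*2!) = 1/24
  k=1: −1/(1!*0!*0!*2!*3!*3!) = -1/72
Σ = 1/36  ⇒  CG² = 1944/7*1/36² = 3/14
CG = +√(3/14) = +0.462910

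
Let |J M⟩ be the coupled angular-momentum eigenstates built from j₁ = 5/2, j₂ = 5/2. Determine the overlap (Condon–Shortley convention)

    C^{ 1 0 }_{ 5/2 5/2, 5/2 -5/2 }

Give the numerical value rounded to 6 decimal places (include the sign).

√[3·4!1!1!/7! · 5!0!0!5!1!1!] = √(1440/7)
  +(−1)^0/∏(0,4,0,0,1,1)! = 1/24  (running 1/24)
⟨..|..⟩ = √(1440/7)·(1/24) = +0.597614

+√(5/14) ≈ +0.597614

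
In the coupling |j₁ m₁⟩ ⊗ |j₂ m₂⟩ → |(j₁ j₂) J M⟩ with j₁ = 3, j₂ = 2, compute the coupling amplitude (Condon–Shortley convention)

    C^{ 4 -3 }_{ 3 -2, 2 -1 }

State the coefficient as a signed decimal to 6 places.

-0.223607  (= −√(1/20))

triangle: 1!·5!·3!/10! = 720/3628800
(j±m)!: 1!·5!·1!·3!·1!·7! = 3628800
prefactor² = (2J+1)·Δ·N² = 6480
  k=0: +1/(0!·1!·5!·1!·0!·2!) = 1/240
  k=1: −1/(1!·0!·4!·0!·1!·3!) = -1/144
Σ = -1/360  ⇒  CG² = 6480·(-1/360)² = 1/20
CG = −√(1/20) = -0.223607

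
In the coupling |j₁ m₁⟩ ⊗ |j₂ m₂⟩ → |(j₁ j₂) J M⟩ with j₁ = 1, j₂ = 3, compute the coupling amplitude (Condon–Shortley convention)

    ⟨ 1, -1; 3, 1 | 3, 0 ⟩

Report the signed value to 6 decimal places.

-0.707107

triangle: 1!*1!*5!/8! = 120/40320
(j±m)!: 0!*2!*4!*2!*3!*3! = 3456
prefactor² = (2J+1)*Δ*N² = 72
  k=1: −1/(1!*0!*1!*3!*0!*2!) = -1/12
Σ = -1/12  ⇒  CG² = 72*(-1/12)² = 1/2
CG = −√(1/2) = -0.707107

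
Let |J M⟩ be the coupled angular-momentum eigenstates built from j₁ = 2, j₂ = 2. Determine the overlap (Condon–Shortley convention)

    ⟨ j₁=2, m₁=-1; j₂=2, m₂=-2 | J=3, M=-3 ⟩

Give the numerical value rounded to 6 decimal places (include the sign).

+0.707107  (= +√(1/2))

√[7·1!3!3!/8! · 1!3!0!4!0!6!] = √(648)
  +(−1)^0/∏(0,1,3,0,0,3)! = 1/36  (running 1/36)
⟨..|..⟩ = √(648)·(1/36) = +0.707107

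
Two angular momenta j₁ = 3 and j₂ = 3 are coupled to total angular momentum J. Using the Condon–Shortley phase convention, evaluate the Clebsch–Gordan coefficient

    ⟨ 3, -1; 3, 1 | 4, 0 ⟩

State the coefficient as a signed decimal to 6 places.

triangle: 2!×4!×4!/11! = 1152/39916800
(j±m)!: 2!×4!×4!×2!×4!×4! = 1327104
prefactor² = (2J+1)×Δ×N² = 663552/1925
  k=0: +1/(0!×2!×4!×4!×0!×0!) = 1/1152
  k=1: −1/(1!×1!×3!×3!×1!×1!) = -1/36
  k=2: +1/(2!×0!×2!×2!×2!×2!) = 1/32
Σ = 5/1152  ⇒  CG² = 663552/1925×5/1152² = 1/154
CG = +√(1/154) = +0.080582

+√(1/154) ≈ +0.080582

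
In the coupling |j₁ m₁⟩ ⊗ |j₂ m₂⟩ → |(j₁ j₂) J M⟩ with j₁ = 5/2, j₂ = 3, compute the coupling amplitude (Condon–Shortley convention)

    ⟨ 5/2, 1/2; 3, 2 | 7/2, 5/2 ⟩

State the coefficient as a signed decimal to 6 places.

-0.178174  (= −√(2/63))

√[8·2!3!4!/10! · 3!2!5!1!6!1!] = √(4608/7)
  +(−1)^1/∏(1,1,1,4,2,0)! = -1/48  (running -1/48)
  +(−1)^2/∏(2,0,0,3,3,1)! = 1/72  (running -1/144)
⟨..|..⟩ = √(4608/7)·(-1/144) = -0.178174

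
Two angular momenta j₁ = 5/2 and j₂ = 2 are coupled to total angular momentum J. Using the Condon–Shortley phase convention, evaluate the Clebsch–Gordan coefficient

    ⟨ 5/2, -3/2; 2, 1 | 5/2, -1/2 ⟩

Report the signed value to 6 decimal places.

+0.414039  (= +√(6/35))

triangle: 2!×3!×2!/8! = 24/40320
(j±m)!: 1!×4!×3!×1!×2!×3! = 1728
prefactor² = (2J+1)×Δ×N² = 216/35
  k=1: −1/(1!×1!×3!×2!×0!×0!) = -1/12
  k=2: +1/(2!×0!×2!×1!×1!×1!) = 1/4
Σ = 1/6  ⇒  CG² = 216/35×1/6² = 6/35
CG = +√(6/35) = +0.414039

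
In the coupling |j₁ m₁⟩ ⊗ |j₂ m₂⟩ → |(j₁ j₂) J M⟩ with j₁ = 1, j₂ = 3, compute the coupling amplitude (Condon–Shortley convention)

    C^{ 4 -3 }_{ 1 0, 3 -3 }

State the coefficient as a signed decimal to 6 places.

+√(1/4) = +0.500000

j₁+j₂−J=0  J+j₁−j₂=2  J−j₁+j₂=6  j₁+j₂+J+1=9
(j₁±m₁, j₂±m₂, J±M) = (1,1,0,6,1,7)
P² = 129600
sum k=0..0:
  [0] +1/720 = 1/720
S = 1/720
C² = P²·S² = 1/4 ; C = +0.500000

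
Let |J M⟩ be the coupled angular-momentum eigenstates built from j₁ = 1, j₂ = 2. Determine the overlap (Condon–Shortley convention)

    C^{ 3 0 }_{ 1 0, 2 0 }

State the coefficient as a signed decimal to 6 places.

triangle: 0!*2!*4!/7! = 48/5040
(j±m)!: 1!*1!*2!*2!*3!*3! = 144
prefactor² = (2J+1)*Δ*N² = 48/5
  k=0: +1/(0!*0!*1!*2!*1!*2!) = 1/4
Σ = 1/4  ⇒  CG² = 48/5*1/4² = 3/5
CG = +√(3/5) = +0.774597

+0.774597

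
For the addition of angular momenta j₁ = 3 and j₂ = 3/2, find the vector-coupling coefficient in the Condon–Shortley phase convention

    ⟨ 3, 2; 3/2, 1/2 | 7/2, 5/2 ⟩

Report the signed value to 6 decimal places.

√[8·1!5!2!/9! · 5!1!2!1!6!1!] = √(6400/7)
  +(−1)^0/∏(0,1,1,2,4,0)! = 1/48  (running 1/48)
  +(−1)^1/∏(1,0,0,1,5,1)! = -1/120  (running 1/80)
⟨..|..⟩ = √(6400/7)·(1/80) = +0.377964

+√(1/7) ≈ +0.377964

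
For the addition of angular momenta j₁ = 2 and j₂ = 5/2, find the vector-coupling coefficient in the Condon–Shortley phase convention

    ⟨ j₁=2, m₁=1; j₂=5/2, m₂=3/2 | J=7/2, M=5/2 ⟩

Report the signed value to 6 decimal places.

triangle: 1!×3!×4!/9! = 144/362880
(j±m)!: 3!×1!×4!×1!×6!×1! = 103680
prefactor² = (2J+1)×Δ×N² = 2304/7
  k=0: +1/(0!×1!×1!×4!×2!×0!) = 1/48
  k=1: −1/(1!×0!×0!×3!×3!×1!) = -1/36
Σ = -1/144  ⇒  CG² = 2304/7×(-1/144)² = 1/63
CG = −√(1/63) = -0.125988

-0.125988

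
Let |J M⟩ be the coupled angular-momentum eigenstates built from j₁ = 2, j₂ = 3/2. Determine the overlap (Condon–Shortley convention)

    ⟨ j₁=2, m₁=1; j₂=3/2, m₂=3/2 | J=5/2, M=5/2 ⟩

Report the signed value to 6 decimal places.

triangle: 1!*3!*2!/7! = 12/5040
(j±m)!: 3!*1!*3!*0!*5!*0! = 4320
prefactor² = (2J+1)*Δ*N² = 432/7
  k=1: −1/(1!*0!*0!*2!*3!*0!) = -1/12
Σ = -1/12  ⇒  CG² = 432/7*(-1/12)² = 3/7
CG = −√(3/7) = -0.654654

-0.654654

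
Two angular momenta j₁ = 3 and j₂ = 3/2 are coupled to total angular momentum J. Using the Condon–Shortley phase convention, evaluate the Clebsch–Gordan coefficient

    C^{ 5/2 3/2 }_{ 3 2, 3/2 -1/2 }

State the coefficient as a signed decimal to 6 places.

+0.267261  (= +√(1/14))

√[6·2!4!1!/8! · 5!1!1!2!4!1!] = √(288/7)
  +(−1)^0/∏(0,2,1,1,3,0)! = 1/12  (running 1/12)
  +(−1)^1/∏(1,1,0,0,4,1)! = -1/24  (running 1/24)
⟨..|..⟩ = √(288/7)·(1/24) = +0.267261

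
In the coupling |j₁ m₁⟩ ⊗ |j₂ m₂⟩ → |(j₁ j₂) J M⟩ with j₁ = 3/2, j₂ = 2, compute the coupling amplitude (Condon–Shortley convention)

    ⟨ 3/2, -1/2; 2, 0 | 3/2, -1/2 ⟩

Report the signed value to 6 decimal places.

−√(1/5) ≈ -0.447214

triangle: 2!·1!·2!/6! = 4/720
(j±m)!: 1!·2!·2!·2!·1!·2! = 16
prefactor² = (2J+1)·Δ·N² = 16/45
  k=1: −1/(1!·1!·1!·1!·0!·1!) = -1
  k=2: +1/(2!·0!·0!·0!·1!·2!) = 1/4
Σ = -3/4  ⇒  CG² = 16/45·(-3/4)² = 1/5
CG = −√(1/5) = -0.447214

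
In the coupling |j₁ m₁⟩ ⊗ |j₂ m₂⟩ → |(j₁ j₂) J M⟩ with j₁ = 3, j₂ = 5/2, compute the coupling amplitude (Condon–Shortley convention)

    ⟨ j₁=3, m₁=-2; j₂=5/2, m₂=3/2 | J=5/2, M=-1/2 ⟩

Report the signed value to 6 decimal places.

triangle: 3!·3!·2!/9! = 72/362880
(j±m)!: 1!·5!·4!·1!·2!·3! = 34560
prefactor² = (2J+1)·Δ·N² = 288/7
  k=2: +1/(2!·1!·3!·2!·0!·0!) = 1/24
  k=3: −1/(3!·0!·2!·1!·1!·1!) = -1/12
Σ = -1/24  ⇒  CG² = 288/7·(-1/24)² = 1/14
CG = −√(1/14) = -0.267261

-0.267261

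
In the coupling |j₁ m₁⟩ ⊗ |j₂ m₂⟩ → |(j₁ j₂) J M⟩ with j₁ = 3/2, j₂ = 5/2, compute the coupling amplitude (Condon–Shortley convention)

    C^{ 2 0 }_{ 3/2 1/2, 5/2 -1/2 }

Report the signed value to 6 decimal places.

−√(1/14) = -0.267261

triangle: 2!×1!×3!/7! = 12/5040
(j±m)!: 2!×1!×2!×3!×2!×2! = 96
prefactor² = (2J+1)×Δ×N² = 8/7
  k=0: +1/(0!×2!×1!×2!×0!×1!) = 1/4
  k=1: −1/(1!×1!×0!×1!×1!×2!) = -1/2
Σ = -1/4  ⇒  CG² = 8/7×(-1/4)² = 1/14
CG = −√(1/14) = -0.267261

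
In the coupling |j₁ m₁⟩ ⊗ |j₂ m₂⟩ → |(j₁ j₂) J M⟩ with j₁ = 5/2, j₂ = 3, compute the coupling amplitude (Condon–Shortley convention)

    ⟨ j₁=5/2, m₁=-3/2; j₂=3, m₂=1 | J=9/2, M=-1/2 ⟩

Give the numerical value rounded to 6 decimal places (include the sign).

√[10·1!4!5!/11! · 1!4!4!2!4!5!] = √(184320/77)
  +(−1)^0/∏(0,1,4,4,0,1)! = 1/576  (running 1/576)
  +(−1)^1/∏(1,0,3,3,1,2)! = -1/72  (running -7/576)
⟨..|..⟩ = √(184320/77)·(-7/576) = -0.594588

−√(35/99) = -0.594588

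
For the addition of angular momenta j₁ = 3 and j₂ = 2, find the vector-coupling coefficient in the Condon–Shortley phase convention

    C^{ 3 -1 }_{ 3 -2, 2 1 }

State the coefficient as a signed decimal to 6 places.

+√(1/4) = +0.500000

triangle: 2!×4!×2!/9! = 96/362880
(j±m)!: 1!×5!×3!×1!×2!×4! = 34560
prefactor² = (2J+1)×Δ×N² = 64
  k=1: −1/(1!×1!×4!×2!×0!×0!) = -1/48
  k=2: +1/(2!×0!×3!×1!×1!×1!) = 1/12
Σ = 1/16  ⇒  CG² = 64×1/16² = 1/4
CG = +√(1/4) = +0.500000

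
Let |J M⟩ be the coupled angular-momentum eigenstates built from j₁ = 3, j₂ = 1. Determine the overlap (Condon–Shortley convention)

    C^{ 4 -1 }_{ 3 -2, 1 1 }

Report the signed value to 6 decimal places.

triangle: 0!×6!×2!/9! = 1440/362880
(j±m)!: 1!×5!×2!×0!×3!×5! = 172800
prefactor² = (2J+1)×Δ×N² = 43200/7
  k=0: +1/(0!×0!×5!×2!×1!×0!) = 1/240
Σ = 1/240  ⇒  CG² = 43200/7×1/240² = 3/28
CG = +√(3/28) = +0.327327

+√(3/28) = +0.327327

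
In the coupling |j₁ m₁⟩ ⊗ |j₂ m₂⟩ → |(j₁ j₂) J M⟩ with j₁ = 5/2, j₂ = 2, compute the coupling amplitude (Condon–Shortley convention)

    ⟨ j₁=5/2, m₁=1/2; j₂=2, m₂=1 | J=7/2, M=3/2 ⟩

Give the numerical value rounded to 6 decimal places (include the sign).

-0.308607

j₁+j₂−J=1  J+j₁−j₂=4  J−j₁+j₂=3  j₁+j₂+J+1=9
(j₁±m₁, j₂±m₂, J±M) = (3,2,3,1,5,2)
P² = 384/7
sum k=0..1:
  [0] +1/24 = 1/24
  [1] −1/12 = -1/12
S = -1/24
C² = P²·S² = 2/21 ; C = -0.308607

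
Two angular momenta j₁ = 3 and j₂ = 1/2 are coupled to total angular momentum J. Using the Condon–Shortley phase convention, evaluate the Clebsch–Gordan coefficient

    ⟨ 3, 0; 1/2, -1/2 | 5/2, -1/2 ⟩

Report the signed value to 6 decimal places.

+0.654654  (= +√(3/7))

triangle: 1!*5!*0!/7! = 120/5040
(j±m)!: 3!*3!*0!*1!*2!*3! = 432
prefactor² = (2J+1)*Δ*N² = 432/7
  k=0: +1/(0!*1!*3!*0!*2!*0!) = 1/12
Σ = 1/12  ⇒  CG² = 432/7*1/12² = 3/7
CG = +√(3/7) = +0.654654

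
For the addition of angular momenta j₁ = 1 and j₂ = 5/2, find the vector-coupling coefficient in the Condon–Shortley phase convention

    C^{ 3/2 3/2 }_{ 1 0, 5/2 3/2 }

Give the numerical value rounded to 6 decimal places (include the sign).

-0.516398  (= −√(4/15))

j₁+j₂−J=2  J+j₁−j₂=0  J−j₁+j₂=3  j₁+j₂+J+1=6
(j₁±m₁, j₂±m₂, J±M) = (1,1,4,1,3,0)
P² = 48/5
sum k=1..1:
  [1] −1/6 = -1/6
S = -1/6
C² = P²·S² = 4/15 ; C = -0.516398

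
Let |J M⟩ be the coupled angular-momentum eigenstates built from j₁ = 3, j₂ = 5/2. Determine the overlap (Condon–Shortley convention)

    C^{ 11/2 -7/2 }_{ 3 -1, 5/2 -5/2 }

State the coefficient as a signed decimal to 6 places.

j₁+j₂−J=0  J+j₁−j₂=6  J−j₁+j₂=5  j₁+j₂+J+1=12
(j₁±m₁, j₂±m₂, J±M) = (2,4,0,5,2,9)
P² = 99532800/11
sum k=0..0:
  [0] +1/5760 = 1/5760
S = 1/5760
C² = P²·S² = 3/11 ; C = +0.522233

+√(3/11) = +0.522233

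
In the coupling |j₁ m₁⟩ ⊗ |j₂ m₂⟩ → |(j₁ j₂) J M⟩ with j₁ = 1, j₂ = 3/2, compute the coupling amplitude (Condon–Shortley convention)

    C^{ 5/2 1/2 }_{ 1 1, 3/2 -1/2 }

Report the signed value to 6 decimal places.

√[6·0!2!3!/6! · 2!0!1!2!3!2!] = √(24/5)
  +(−1)^0/∏(0,0,0,1,2,2)! = 1/4  (running 1/4)
⟨..|..⟩ = √(24/5)·(1/4) = +0.547723

+√(3/10) = +0.547723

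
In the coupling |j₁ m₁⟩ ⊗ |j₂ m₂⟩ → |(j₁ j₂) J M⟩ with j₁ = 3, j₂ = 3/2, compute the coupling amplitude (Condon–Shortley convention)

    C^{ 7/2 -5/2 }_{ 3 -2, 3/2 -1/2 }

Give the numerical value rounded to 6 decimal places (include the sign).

−√(1/7) ≈ -0.377964

j₁+j₂−J=1  J+j₁−j₂=5  J−j₁+j₂=2  j₁+j₂+J+1=9
(j₁±m₁, j₂±m₂, J±M) = (1,5,1,2,1,6)
P² = 6400/7
sum k=0..1:
  [0] +1/120 = 1/120
  [1] −1/48 = -1/48
S = -1/80
C² = P²·S² = 1/7 ; C = -0.377964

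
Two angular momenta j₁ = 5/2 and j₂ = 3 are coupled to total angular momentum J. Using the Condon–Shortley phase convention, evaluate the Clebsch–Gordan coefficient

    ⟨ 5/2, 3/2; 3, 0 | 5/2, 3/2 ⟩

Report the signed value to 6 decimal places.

triangle: 3!*2!*3!/9! = 72/362880
(j±m)!: 4!*1!*3!*3!*4!*1! = 20736
prefactor² = (2J+1)*Δ*N² = 864/35
  k=0: +1/(0!*3!*1!*3!*1!*0!) = 1/36
  k=1: −1/(1!*2!*0!*2!*2!*1!) = -1/8
Σ = -7/72  ⇒  CG² = 864/35*(-7/72)² = 7/30
CG = −√(7/30) = -0.483046

-0.483046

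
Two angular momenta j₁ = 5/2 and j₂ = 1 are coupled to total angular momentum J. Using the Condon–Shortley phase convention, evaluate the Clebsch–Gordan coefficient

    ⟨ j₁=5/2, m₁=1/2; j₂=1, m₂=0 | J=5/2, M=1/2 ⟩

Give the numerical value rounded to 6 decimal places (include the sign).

+√(1/35) ≈ +0.169031

j₁+j₂−J=1  J+j₁−j₂=4  J−j₁+j₂=1  j₁+j₂+J+1=7
(j₁±m₁, j₂±m₂, J±M) = (3,2,1,1,3,2)
P² = 144/35
sum k=0..1:
  [0] +1/4 = 1/4
  [1] −1/6 = -1/6
S = 1/12
C² = P²·S² = 1/35 ; C = +0.169031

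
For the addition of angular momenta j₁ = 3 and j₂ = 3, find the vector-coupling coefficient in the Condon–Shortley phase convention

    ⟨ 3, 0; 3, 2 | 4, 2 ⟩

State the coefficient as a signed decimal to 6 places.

+√(3/154) ≈ +0.139573

√[9·2!4!4!/11! · 3!3!5!1!6!2!] = √(124416/77)
  +(−1)^1/∏(1,1,2,4,2,0)! = -1/96  (running -1/96)
  +(−1)^2/∏(2,0,1,3,3,1)! = 1/72  (running 1/288)
⟨..|..⟩ = √(124416/77)·(1/288) = +0.139573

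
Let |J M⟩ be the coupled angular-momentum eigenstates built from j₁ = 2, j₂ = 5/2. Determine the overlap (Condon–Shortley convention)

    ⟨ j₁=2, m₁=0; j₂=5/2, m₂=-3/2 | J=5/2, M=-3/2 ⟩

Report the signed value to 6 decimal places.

−√(1/70) ≈ -0.119523

j₁+j₂−J=2  J+j₁−j₂=2  J−j₁+j₂=3  j₁+j₂+J+1=8
(j₁±m₁, j₂±m₂, J±M) = (2,2,1,4,1,4)
P² = 288/35
sum k=0..1:
  [0] +1/8 = 1/8
  [1] −1/6 = -1/6
S = -1/24
C² = P²·S² = 1/70 ; C = -0.119523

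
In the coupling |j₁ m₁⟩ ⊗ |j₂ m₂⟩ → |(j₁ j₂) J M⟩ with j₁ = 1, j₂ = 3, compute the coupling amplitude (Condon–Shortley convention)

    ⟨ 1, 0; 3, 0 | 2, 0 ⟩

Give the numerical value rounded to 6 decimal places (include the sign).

j₁+j₂−J=2  J+j₁−j₂=0  J−j₁+j₂=4  j₁+j₂+J+1=7
(j₁±m₁, j₂±m₂, J±M) = (1,1,3,3,2,2)
P² = 48/7
sum k=1..1:
  [1] −1/4 = -1/4
S = -1/4
C² = P²·S² = 3/7 ; C = -0.654654

-0.654654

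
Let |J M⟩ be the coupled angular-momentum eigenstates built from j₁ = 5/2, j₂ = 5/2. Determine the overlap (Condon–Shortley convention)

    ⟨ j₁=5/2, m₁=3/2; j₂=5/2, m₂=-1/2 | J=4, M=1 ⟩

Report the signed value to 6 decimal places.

+√(5/14) = +0.597614

triangle: 1!·4!·4!/10! = 576/3628800
(j±m)!: 4!·1!·2!·3!·5!·3! = 207360
prefactor² = (2J+1)·Δ·N² = 10368/35
  k=0: +1/(0!·1!·1!·2!·3!·2!) = 1/24
  k=1: −1/(1!·0!·0!·1!·4!·3!) = -1/144
Σ = 5/144  ⇒  CG² = 10368/35·5/144² = 5/14
CG = +√(5/14) = +0.597614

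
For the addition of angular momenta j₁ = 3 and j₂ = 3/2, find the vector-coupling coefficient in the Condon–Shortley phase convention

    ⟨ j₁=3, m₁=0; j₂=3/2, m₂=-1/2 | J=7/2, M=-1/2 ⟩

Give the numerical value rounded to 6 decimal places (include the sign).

+√(2/21) ≈ +0.308607

√[8·1!5!2!/9! · 3!3!1!2!3!4!] = √(384/7)
  +(−1)^0/∏(0,1,3,1,2,1)! = 1/12  (running 1/12)
  +(−1)^1/∏(1,0,2,0,3,2)! = -1/24  (running 1/24)
⟨..|..⟩ = √(384/7)·(1/24) = +0.308607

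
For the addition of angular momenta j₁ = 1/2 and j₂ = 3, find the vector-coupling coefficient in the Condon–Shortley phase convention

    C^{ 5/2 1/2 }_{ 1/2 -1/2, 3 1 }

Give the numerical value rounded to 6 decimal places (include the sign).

√[6·1!0!5!/7! · 0!1!4!2!3!2!] = √(576/7)
  +(−1)^1/∏(1,0,0,3,0,2)! = -1/12  (running -1/12)
⟨..|..⟩ = √(576/7)·(-1/12) = -0.755929

−√(4/7) ≈ -0.755929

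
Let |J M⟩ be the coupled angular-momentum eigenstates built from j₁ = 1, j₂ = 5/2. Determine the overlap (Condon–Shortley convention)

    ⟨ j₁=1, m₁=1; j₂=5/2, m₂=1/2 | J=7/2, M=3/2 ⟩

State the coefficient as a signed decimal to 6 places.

j₁+j₂−J=0  J+j₁−j₂=2  J−j₁+j₂=5  j₁+j₂+J+1=8
(j₁±m₁, j₂±m₂, J±M) = (2,0,3,2,5,2)
P² = 1920/7
sum k=0..0:
  [0] +1/24 = 1/24
S = 1/24
C² = P²·S² = 10/21 ; C = +0.690066

+√(10/21) = +0.690066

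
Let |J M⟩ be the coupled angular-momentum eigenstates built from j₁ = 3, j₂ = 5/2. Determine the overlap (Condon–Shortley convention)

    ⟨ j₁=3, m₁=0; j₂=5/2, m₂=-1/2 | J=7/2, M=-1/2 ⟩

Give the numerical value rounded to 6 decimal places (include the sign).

−√(4/21) = -0.436436

√[8·2!4!3!/10! · 3!3!2!3!3!4!] = √(6912/175)
  +(−1)^0/∏(0,2,3,2,1,1)! = 1/24  (running 1/24)
  +(−1)^1/∏(1,1,2,1,2,2)! = -1/8  (running -1/12)
  +(−1)^2/∏(2,0,1,0,3,3)! = 1/72  (running -5/72)
⟨..|..⟩ = √(6912/175)·(-5/72) = -0.436436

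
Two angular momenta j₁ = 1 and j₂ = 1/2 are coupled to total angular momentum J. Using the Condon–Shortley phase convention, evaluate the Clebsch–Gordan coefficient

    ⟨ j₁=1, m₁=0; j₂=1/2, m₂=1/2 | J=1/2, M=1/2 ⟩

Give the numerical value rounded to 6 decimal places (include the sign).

j₁+j₂−J=1  J+j₁−j₂=1  J−j₁+j₂=0  j₁+j₂+J+1=3
(j₁±m₁, j₂±m₂, J±M) = (1,1,1,0,1,0)
P² = 1/3
sum k=1..1:
  [1] −1/1 = -1
S = -1
C² = P²·S² = 1/3 ; C = -0.577350

-0.577350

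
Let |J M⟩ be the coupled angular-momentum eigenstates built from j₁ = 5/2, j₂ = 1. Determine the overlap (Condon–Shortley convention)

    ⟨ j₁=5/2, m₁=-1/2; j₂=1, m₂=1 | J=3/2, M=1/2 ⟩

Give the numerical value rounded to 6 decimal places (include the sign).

+√(1/5) = +0.447214

triangle: 2!*3!*0!/6! = 12/720
(j±m)!: 2!*3!*2!*0!*2!*1! = 48
prefactor² = (2J+1)*Δ*N² = 16/5
  k=2: +1/(2!*0!*1!*0!*2!*0!) = 1/4
Σ = 1/4  ⇒  CG² = 16/5*1/4² = 1/5
CG = +√(1/5) = +0.447214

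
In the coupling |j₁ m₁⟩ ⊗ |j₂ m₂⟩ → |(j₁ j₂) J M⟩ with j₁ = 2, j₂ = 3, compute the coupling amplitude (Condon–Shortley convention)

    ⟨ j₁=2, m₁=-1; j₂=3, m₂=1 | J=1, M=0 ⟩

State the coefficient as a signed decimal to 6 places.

−√(8/35) = -0.478091

j₁+j₂−J=4  J+j₁−j₂=0  J−j₁+j₂=2  j₁+j₂+J+1=7
(j₁±m₁, j₂±m₂, J±M) = (1,3,4,2,1,1)
P² = 288/35
sum k=3..3:
  [3] −1/6 = -1/6
S = -1/6
C² = P²·S² = 8/35 ; C = -0.478091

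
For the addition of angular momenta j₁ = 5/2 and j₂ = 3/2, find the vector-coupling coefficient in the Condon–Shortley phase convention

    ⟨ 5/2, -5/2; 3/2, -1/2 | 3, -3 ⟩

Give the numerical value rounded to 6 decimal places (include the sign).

-0.790569

√[7·1!4!2!/8! · 0!5!1!2!0!6!] = √(1440)
  +(−1)^1/∏(1,0,4,0,0,2)! = -1/48  (running -1/48)
⟨..|..⟩ = √(1440)·(-1/48) = -0.790569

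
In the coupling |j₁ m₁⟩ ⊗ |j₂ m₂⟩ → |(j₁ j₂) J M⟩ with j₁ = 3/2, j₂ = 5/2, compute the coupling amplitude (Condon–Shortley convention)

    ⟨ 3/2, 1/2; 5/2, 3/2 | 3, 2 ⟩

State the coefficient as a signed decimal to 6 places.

−√(1/12) ≈ -0.288675

j₁+j₂−J=1  J+j₁−j₂=2  J−j₁+j₂=4  j₁+j₂+J+1=8
(j₁±m₁, j₂±m₂, J±M) = (2,1,4,1,5,1)
P² = 48
sum k=0..1:
  [0] +1/24 = 1/24
  [1] −1/12 = -1/12
S = -1/24
C² = P²·S² = 1/12 ; C = -0.288675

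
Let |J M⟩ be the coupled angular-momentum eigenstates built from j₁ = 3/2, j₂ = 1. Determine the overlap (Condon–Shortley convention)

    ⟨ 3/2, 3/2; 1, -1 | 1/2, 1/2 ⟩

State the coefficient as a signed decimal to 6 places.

√[2·2!1!0!/4! · 3!0!0!2!1!0!] = √(2)
  +(−1)^0/∏(0,2,0,0,1,0)! = 1/2  (running 1/2)
⟨..|..⟩ = √(2)·(1/2) = +0.707107

+0.707107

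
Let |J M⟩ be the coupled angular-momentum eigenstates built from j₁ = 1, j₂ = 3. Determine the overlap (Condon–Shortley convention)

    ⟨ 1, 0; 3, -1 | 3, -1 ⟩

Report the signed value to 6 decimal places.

+0.288675

√[7·1!1!5!/8! · 1!1!2!4!2!4!] = √(48)
  +(−1)^0/∏(0,1,1,2,0,3)! = 1/12  (running 1/12)
  +(−1)^1/∏(1,0,0,1,1,4)! = -1/24  (running 1/24)
⟨..|..⟩ = √(48)·(1/24) = +0.288675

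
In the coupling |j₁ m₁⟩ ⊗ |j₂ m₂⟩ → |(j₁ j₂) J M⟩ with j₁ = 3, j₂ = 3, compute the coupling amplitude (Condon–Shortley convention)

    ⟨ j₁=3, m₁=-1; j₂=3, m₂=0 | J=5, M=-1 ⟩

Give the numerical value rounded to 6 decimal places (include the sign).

j₁+j₂−J=1  J+j₁−j₂=5  J−j₁+j₂=5  j₁+j₂+J+1=12
(j₁±m₁, j₂±m₂, J±M) = (2,4,3,3,4,6)
P² = 69120/7
sum k=0..1:
  [0] +1/288 = 1/288
  [1] −1/144 = -1/144
S = -1/288
C² = P²·S² = 5/42 ; C = -0.345033

−√(5/42) ≈ -0.345033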